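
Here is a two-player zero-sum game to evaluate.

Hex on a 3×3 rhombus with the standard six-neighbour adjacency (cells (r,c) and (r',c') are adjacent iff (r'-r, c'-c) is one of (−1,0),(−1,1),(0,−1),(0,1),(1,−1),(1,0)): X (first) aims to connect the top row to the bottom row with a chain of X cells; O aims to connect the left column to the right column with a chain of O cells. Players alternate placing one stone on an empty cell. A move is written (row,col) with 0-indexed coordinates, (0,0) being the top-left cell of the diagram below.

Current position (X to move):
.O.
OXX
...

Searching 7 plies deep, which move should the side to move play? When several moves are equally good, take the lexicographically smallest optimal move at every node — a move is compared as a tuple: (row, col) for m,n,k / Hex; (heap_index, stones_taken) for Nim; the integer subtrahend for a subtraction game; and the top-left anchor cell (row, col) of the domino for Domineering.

X's best at [.O./OXX/...]: (0,2)

p1 X@[.O./OXX/...]: (0,0)[XO./OXX/...]-1 (0,2)[.OX/OXX/...]+1* (2,0)[.O./OXX/X..]-1 (2,1)[.O./OXX/.X.]-1 (2,2)[.O./OXX/..X]-1
p2 O@[.OX/OXX/...]: (0,0)[OOX/OXX/...]-1* (2,0)[.OX/OXX/O..]-1 (2,1)[.OX/OXX/.O.]-1 (2,2)[.OX/OXX/..O]-1
p3 X@[OOX/OXX/...]: (2,0)[OOX/OXX/X..]+1* (2,1)[OOX/OXX/.X.]+1 (2,2)[OOX/OXX/..X]+1
p4 O@[OOX/OXX/X..] terminal -1; root [.O./OXX/...] d7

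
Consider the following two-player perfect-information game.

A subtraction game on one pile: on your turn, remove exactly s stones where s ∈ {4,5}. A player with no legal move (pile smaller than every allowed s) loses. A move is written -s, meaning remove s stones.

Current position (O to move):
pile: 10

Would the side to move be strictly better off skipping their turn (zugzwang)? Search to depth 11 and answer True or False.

zugzwang(10, O) = True

ply 1, O at 10 | -4=-1→6*; -5=-1→5
ply 2, X at 6 | -4=+1→2*; -5=+1→1
ply 3: 2 is terminal -1 (O); from 10 depth 11
pass branch (X moves first from the same position):
  | ply 1, X at 10 | -4=-1→6*; -5=-1→5
  | ply 2, O at 6 | -4=+1→2*; -5=+1→1
  | ply 3: 2 is terminal -1 (X); from 10 depth 11
O moving scores -1; O passing scores +1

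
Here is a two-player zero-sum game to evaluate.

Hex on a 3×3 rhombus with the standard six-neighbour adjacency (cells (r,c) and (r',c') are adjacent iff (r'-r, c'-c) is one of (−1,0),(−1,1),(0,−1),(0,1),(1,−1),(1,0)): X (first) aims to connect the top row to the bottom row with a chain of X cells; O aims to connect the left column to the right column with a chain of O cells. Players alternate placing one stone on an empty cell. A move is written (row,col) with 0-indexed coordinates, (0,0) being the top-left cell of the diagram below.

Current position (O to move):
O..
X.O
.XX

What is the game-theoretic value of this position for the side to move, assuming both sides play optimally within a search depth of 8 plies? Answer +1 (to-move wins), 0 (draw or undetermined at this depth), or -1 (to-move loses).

value(O../X.O/.XX, O) = +1

ply 1, O at O../X.O/.XX | (0,1)=+1→OO./X.O/.XX*; (0,2)=-1→O.O/X.O/.XX; (1,1)=+1→O../XOO/.XX; (2,0)=-1→O../X.O/OXX
ply 2, X at OO./X.O/.XX | (0,2)=-1→OOX/X.O/.XX*; (1,1)=-1→OO./XXO/.XX; (2,0)=-1→OO./X.O/XXX
ply 3, O at OOX/X.O/.XX | (1,1)=+1→OOX/XOO/.XX*; (2,0)=-1→OOX/X.O/OXX
ply 4: OOX/XOO/.XX is terminal -1 (X); from O../X.O/.XX depth 8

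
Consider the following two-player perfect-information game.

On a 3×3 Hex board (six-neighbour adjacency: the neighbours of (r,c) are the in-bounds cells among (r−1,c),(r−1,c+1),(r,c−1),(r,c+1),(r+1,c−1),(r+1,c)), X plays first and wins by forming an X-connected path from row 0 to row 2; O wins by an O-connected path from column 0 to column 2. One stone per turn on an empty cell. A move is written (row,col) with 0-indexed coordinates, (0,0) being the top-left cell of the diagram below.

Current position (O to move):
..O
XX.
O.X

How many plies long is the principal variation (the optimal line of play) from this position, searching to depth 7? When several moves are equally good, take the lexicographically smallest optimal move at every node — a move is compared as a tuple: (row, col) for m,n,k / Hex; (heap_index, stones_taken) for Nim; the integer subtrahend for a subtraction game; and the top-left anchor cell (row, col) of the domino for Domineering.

p1 O@[..O/XX./O.X]: (0,0)[O.O/XX./O.X]-1* (0,1)[.OO/XX./O.X]-1 (1,2)[..O/XXO/O.X]-1 (2,1)[..O/XX./OOX]-1
p2 X@[O.O/XX./O.X]: (0,1)[OXO/XX./O.X]+1* (1,2)[O.O/XXX/O.X]-1 (2,1)[O.O/XX./OXX]-1
p3 O@[OXO/XX./O.X]: (1,2)[OXO/XXO/O.X]-1* (2,1)[OXO/XX./OOX]-1
p4 X@[OXO/XXO/O.X]: (2,1)[OXO/XXO/OXX]+1*
p5 O@[OXO/XXO/OXX] terminal -1; root [..O/XX./O.X] d7

PV length from [..O/XX./O.X]: 4 plies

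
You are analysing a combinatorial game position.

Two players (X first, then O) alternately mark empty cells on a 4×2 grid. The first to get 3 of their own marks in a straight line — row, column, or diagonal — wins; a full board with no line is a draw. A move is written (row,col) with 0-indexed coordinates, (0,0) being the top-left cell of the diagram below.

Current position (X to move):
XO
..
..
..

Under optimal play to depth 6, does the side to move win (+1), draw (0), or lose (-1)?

p1 X@[XO/../../..]: (1,0)[XO/X./../..]+0* (1,1)[XO/.X/../..]+0 (2,0)[XO/../X./..]+0 (2,1)[XO/../.X/..]+0 (3,0)[XO/../../X.]+0 (3,1)[XO/../../.X]+0
p2 O@[XO/X./../..]: (1,1)[XO/XO/../..]-1 (2,0)[XO/X./O./..]+0* (2,1)[XO/X./.O/..]-1 (3,0)[XO/X./../O.]-1 (3,1)[XO/X./../.O]-1
p3 X@[XO/X./O./..]: (1,1)[XO/XX/O./..]+0* (2,1)[XO/X./OX/..]+0 (3,0)[XO/X./O./X.]+0 (3,1)[XO/X./O./.X]+0
p4 O@[XO/XX/O./..]: (2,1)[XO/XX/OO/..]+0* (3,0)[XO/XX/O./O.]+0 (3,1)[XO/XX/O./.O]+0
p5 X@[XO/XX/OO/..]: (3,0)[XO/XX/OO/X.]+0* (3,1)[XO/XX/OO/.X]+0
p6 O@[XO/XX/OO/X.]: (3,1)[XO/XX/OO/XO]+0*
p7 X@[XO/XX/OO/XO] terminal +0; root [XO/../../..] d6

value(XO/../../.., X) = 0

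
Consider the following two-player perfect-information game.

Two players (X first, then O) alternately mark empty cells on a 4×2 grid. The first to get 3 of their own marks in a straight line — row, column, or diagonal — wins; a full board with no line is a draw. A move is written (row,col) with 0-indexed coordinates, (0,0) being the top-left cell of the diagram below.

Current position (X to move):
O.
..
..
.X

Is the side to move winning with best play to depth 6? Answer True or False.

ply 1, X at O./../../.X | (0,1)=+0→OX/../../.X*; (1,0)=+0→O./X./../.X; (1,1)=+0→O./.X/../.X; (2,0)=+0→O./../X./.X; (2,1)=+0→O./../.X/.X; (3,0)=+0→O./../../XX
ply 2, O at OX/../../.X | (1,0)=+0→OX/O./../.X*; (1,1)=+0→OX/.O/../.X; (2,0)=+0→OX/../O./.X; (2,1)=+0→OX/../.O/.X; (3,0)=+0→OX/../../OX
ply 3, X at OX/O./../.X | (1,1)=-1→OX/OX/../.X; (2,0)=+0→OX/O./X./.X*; (2,1)=-1→OX/O./.X/.X; (3,0)=-1→OX/O./../XX
ply 4, O at OX/O./X./.X | (1,1)=+0→OX/OO/X./.X*; (2,1)=+0→OX/O./XO/.X; (3,0)=+0→OX/O./X./OX
ply 5, X at OX/OO/X./.X | (2,1)=+0→OX/OO/XX/.X*; (3,0)=+0→OX/OO/X./XX
ply 6, O at OX/OO/XX/.X | (3,0)=+0→OX/OO/XX/OX*
ply 7: OX/OO/XX/OX is terminal +0 (X); from O./../../.X depth 6

X winning at [O./../../.X]: False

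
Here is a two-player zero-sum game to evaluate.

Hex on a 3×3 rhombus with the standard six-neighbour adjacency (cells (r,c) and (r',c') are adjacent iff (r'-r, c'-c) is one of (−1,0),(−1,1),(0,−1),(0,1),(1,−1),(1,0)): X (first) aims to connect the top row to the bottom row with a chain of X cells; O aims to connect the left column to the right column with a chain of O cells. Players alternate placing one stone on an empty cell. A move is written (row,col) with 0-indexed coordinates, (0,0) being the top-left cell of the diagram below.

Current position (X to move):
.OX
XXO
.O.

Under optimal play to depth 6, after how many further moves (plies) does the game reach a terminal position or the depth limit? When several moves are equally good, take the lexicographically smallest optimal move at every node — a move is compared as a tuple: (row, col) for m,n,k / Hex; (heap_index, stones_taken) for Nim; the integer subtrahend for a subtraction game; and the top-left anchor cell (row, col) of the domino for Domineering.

PV length from [.OX/XXO/.O.]: 1 ply

p1 X@[.OX/XXO/.O.]: (0,0)[XOX/XXO/.O.]-1 (2,0)[.OX/XXO/XO.]+1* (2,2)[.OX/XXO/.OX]-1
p2 O@[.OX/XXO/XO.] terminal -1; root [.OX/XXO/.O.] d6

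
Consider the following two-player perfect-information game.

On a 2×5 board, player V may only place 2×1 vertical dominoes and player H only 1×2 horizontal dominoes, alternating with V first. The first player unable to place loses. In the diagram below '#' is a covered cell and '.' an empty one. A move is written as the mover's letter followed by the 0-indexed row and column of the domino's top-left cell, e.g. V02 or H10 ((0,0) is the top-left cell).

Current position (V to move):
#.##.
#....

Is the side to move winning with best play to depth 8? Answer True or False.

[#.##./#....] V move#1: V01:-1/####./##...*, V04:-1/#.###/#...#
[####./##...] H move#2: H12:-1/####./####., H13:+1/####./##.##*
[####./##.##] end (terminal -1, V#3); searched #.##./#.... to 8

V winning at [#.##./#....]: False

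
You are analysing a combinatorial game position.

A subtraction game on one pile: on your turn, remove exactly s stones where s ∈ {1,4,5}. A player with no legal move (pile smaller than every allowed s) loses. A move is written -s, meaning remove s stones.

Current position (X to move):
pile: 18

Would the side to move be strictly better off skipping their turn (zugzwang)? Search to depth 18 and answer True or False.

zugzwang(18, X) = True

ply 1, X at 18 | -1=-1→17*; -4=-1→14; -5=-1→13
ply 2, O at 17 | -1=+1→16*; -4=-1→13; -5=-1→12
ply 3, X at 16 | -1=-1→15*; -4=-1→12; -5=-1→11
ply 4, O at 15 | -1=-1→14; -4=-1→11; -5=+1→10*
ply 5, X at 10 | -1=-1→9*; -4=-1→6; -5=-1→5
ply 6, O at 9 | -1=+1→8*; -4=-1→5; -5=-1→4
ply 7, X at 8 | -1=-1→7*; -4=-1→4; -5=-1→3
ply 8, O at 7 | -1=-1→6; -4=-1→3; -5=+1→2*
ply 9, X at 2 | -1=-1→1*
ply 10, O at 1 | -1=+1→0*
ply 11: 0 is terminal -1 (X); from 18 depth 18
pass branch (O moves first from the same position):
  | ply 1, O at 18 | -1=-1→17*; -4=-1→14; -5=-1→13
  | ply 2, X at 17 | -1=+1→16*; -4=-1→13; -5=-1→12
  | ply 3, O at 16 | -1=-1→15*; -4=-1→12; -5=-1→11
  | ply 4, X at 15 | -1=-1→14; -4=-1→11; -5=+1→10*
  | ply 5, O at 10 | -1=-1→9*; -4=-1→6; -5=-1→5
  | ply 6, X at 9 | -1=+1→8*; -4=-1→5; -5=-1→4
  | ply 7, O at 8 | -1=-1→7*; -4=-1→4; -5=-1→3
  | ply 8, X at 7 | -1=-1→6; -4=-1→3; -5=+1→2*
  | ply 9, O at 2 | -1=-1→1*
  | ply 10, X at 1 | -1=+1→0*
  | ply 11: 0 is terminal -1 (O); from 18 depth 18
X moving scores -1; X passing scores +1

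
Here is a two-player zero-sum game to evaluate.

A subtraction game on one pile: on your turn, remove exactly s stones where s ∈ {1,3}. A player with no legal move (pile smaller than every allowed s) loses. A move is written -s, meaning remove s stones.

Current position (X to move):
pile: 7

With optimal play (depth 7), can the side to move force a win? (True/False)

[7] X move#1: -1:+1/6*, -3:+1/4
[6] O move#2: -1:-1/5*, -3:-1/3
[5] X move#3: -1:+1/4*, -3:+1/2
[4] O move#4: -1:-1/3*, -3:-1/1
[3] X move#5: -1:+1/2*, -3:+1/0
[2] O move#6: -1:-1/1*
[1] X move#7: -1:+1/0*
[0] end (terminal -1, O#8); searched 7 to 7

X winning at [7]: True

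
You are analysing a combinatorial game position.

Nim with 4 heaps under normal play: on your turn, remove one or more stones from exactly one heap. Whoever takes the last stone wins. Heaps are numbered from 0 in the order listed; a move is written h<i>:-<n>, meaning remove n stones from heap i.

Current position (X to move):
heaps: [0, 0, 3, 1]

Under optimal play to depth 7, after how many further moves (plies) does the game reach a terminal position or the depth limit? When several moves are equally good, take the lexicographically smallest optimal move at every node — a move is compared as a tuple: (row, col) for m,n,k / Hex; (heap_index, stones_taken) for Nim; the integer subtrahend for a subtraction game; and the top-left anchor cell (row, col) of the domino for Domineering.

p1 X@[(0,0,3,1)]: h2:-1[(0,0,2,1)]-1 h2:-2[(0,0,1,1)]+1* h2:-3[(0,0,0,1)]-1 h3:-1[(0,0,3,0)]-1
p2 O@[(0,0,1,1)]: h2:-1[(0,0,0,1)]-1* h3:-1[(0,0,1,0)]-1
p3 X@[(0,0,0,1)]: h3:-1[(0,0,0,0)]+1*
p4 O@[(0,0,0,0)] terminal -1; root [(0,0,3,1)] d7

PV length from [(0,0,3,1)]: 3 plies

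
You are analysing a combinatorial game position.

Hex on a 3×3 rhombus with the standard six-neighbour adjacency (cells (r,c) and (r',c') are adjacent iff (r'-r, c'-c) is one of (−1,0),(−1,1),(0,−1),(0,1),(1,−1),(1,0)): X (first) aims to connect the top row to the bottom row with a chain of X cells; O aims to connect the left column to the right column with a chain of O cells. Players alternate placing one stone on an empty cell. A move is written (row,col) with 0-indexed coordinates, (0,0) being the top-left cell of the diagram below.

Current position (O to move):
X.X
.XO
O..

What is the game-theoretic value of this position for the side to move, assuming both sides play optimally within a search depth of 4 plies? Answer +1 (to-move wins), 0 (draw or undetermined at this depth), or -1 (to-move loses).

value(X.X/.XO/O.., O) = +1

[X.X/.XO/O..] O move#1: (0,1):-1/XOX/.XO/O.., (1,0):-1/X.X/OXO/O.., (2,1):+1/X.X/.XO/OO.*, (2,2):-1/X.X/.XO/O.O
[X.X/.XO/OO.] end (terminal -1, X#2); searched X.X/.XO/O.. to 4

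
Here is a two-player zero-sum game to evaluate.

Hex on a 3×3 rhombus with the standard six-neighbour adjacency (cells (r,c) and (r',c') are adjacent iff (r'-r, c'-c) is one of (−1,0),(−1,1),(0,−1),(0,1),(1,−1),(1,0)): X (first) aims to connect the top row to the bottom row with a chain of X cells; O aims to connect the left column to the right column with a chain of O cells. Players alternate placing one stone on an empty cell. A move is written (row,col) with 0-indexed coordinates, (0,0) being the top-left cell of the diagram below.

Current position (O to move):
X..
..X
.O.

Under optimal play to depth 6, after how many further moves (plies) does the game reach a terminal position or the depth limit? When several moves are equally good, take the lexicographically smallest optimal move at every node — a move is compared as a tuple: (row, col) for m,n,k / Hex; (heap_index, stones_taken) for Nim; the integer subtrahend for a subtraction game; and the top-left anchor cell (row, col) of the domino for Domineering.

PV length from [X../..X/.O.]: 5 plies

[X../..X/.O.] O move#1: (0,1):-1/XO./..X/.O., (0,2):-1/X.O/..X/.O., (1,0):-1/X../O.X/.O., (1,1):+1/X../.OX/.O.*, (2,0):-1/X../..X/OO., (2,2):-1/X../..X/.OO
[X../.OX/.O.] X move#2: (0,1):-1/XX./.OX/.O.*, (0,2):-1/X.X/.OX/.O., (1,0):-1/X../XOX/.O., (2,0):-1/X../.OX/XO., (2,2):-1/X../.OX/.OX
[XX./.OX/.O.] O move#3: (0,2):+1/XXO/.OX/.O.*, (1,0):+1/XX./OOX/.O., (2,0):+1/XX./.OX/OO., (2,2):+1/XX./.OX/.OO
[XXO/.OX/.O.] X move#4: (1,0):-1/XXO/XOX/.O.*, (2,0):-1/XXO/.OX/XO., (2,2):-1/XXO/.OX/.OX
[XXO/XOX/.O.] O move#5: (2,0):+1/XXO/XOX/OO.*, (2,2):-1/XXO/XOX/.OO
[XXO/XOX/OO.] end (terminal -1, X#6); searched X../..X/.O. to 6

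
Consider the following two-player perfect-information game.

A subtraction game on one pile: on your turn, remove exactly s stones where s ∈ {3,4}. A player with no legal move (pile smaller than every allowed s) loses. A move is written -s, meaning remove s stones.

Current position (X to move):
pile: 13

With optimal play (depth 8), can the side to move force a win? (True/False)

X winning at [13]: True

ply 1, X at 13 | -3=-1→10; -4=+1→9*
ply 2, O at 9 | -3=-1→6*; -4=-1→5
ply 3, X at 6 | -3=-1→3; -4=+1→2*
ply 4: 2 is terminal -1 (O); from 13 depth 8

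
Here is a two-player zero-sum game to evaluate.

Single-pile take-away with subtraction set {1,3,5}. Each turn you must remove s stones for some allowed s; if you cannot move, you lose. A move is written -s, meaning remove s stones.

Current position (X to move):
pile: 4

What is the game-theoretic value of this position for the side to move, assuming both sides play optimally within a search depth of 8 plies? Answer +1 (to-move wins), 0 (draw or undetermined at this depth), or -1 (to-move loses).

p1 X@[4]: -1[3]-1* -3[1]-1
p2 O@[3]: -1[2]+1* -3[0]+1
p3 X@[2]: -1[1]-1*
p4 O@[1]: -1[0]+1*
p5 X@[0] terminal -1; root [4] d8

value(4, X) = -1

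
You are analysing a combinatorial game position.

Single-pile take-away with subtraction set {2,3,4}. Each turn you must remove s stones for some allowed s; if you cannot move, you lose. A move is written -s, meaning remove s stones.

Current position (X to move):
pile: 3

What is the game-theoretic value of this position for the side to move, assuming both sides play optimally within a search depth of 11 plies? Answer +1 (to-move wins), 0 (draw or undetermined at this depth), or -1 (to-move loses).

value(3, X) = +1

ply 1, X at 3 | -2=+1→1*; -3=+1→0
ply 2: 1 is terminal -1 (O); from 3 depth 11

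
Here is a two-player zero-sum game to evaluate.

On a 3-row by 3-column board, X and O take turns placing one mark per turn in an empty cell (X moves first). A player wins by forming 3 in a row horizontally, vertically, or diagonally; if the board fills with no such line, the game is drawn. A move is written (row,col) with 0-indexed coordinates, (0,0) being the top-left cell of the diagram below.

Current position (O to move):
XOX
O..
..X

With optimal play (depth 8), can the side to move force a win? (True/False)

ply 1, O at XOX/O../..X | (1,1)=-1→XOX/OO./..X*; (1,2)=-1→XOX/O.O/..X; (2,0)=-1→XOX/O../O.X; (2,1)=-1→XOX/O../.OX
ply 2, X at XOX/OO./..X | (1,2)=+1→XOX/OOX/..X*; (2,0)=-1→XOX/OO./X.X; (2,1)=-1→XOX/OO./.XX
ply 3: XOX/OOX/..X is terminal -1 (O); from XOX/O../..X depth 8

O winning at [XOX/O../..X]: False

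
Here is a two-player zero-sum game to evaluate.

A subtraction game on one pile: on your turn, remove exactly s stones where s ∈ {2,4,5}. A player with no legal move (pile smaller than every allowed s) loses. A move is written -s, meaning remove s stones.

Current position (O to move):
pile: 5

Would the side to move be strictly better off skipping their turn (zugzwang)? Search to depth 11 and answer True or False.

zugzwang(5, O) = False

ply 1, O at 5 | -2=-1→3; -4=+1→1*; -5=+1→0
ply 2: 1 is terminal -1 (X); from 5 depth 11
suppose O passes — search the same position with X to move:
pass> ply 1, X at 5 | -2=-1→3; -4=+1→1*; -5=+1→0
pass> ply 2: 1 is terminal -1 (O); from 5 depth 11
for O: play +1, pass -1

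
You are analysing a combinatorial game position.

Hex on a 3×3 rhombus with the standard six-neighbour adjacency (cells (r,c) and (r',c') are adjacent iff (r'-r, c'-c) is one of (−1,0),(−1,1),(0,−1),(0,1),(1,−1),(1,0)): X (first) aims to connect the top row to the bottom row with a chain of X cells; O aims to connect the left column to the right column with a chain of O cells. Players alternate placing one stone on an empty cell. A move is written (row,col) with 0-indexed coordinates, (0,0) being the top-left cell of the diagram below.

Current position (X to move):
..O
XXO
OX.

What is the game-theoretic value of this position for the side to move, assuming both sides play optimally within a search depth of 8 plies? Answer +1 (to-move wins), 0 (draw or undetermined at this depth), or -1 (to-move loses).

value(..O/XXO/OX., X) = +1

[..O/XXO/OX.] X move#1: (0,0):+1/X.O/XXO/OX.*, (0,1):+1/.XO/XXO/OX., (2,2):+1/..O/XXO/OXX
[X.O/XXO/OX.] end (terminal -1, O#2); searched ..O/XXO/OX. to 8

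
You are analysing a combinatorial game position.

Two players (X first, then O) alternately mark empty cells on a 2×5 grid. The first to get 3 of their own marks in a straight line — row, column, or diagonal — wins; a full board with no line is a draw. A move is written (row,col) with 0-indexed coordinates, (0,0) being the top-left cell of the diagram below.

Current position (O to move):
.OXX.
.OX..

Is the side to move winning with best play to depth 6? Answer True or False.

O winning at [.OXX./.OX..]: False

[.OXX./.OX..] O move#1: (0,0):-1/OOXX./.OX.., (0,4):+0/.OXXO/.OX..*, (1,0):-1/.OXX./OOX.., (1,3):-1/.OXX./.OXO., (1,4):-1/.OXX./.OX.O
[.OXXO/.OX..] X move#2: (0,0):+0/XOXXO/.OX..*, (1,0):+0/.OXXO/XOX.., (1,3):+0/.OXXO/.OXX., (1,4):+0/.OXXO/.OX.X
[XOXXO/.OX..] O move#3: (1,0):+0/XOXXO/OOX..*, (1,3):+0/XOXXO/.OXO., (1,4):+0/XOXXO/.OX.O
[XOXXO/OOX..] X move#4: (1,3):+0/XOXXO/OOXX.*, (1,4):+0/XOXXO/OOX.X
[XOXXO/OOXX.] O move#5: (1,4):+0/XOXXO/OOXXO*
[XOXXO/OOXXO] end (terminal +0, X#6); searched .OXX./.OX.. to 6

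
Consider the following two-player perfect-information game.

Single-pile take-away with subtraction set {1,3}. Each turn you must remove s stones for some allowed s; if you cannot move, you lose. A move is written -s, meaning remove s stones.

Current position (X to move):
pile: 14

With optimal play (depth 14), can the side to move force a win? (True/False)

X winning at [14]: False

ply 1, X at 14 | -1=-1→13*; -3=-1→11
ply 2, O at 13 | -1=+1→12*; -3=+1→10
ply 3, X at 12 | -1=-1→11*; -3=-1→9
ply 4, O at 11 | -1=+1→10*; -3=+1→8
ply 5, X at 10 | -1=-1→9*; -3=-1→7
ply 6, O at 9 | -1=+1→8*; -3=+1→6
ply 7, X at 8 | -1=-1→7*; -3=-1→5
ply 8, O at 7 | -1=+1→6*; -3=+1→4
ply 9, X at 6 | -1=-1→5*; -3=-1→3
ply 10, O at 5 | -1=+1→4*; -3=+1→2
ply 11, X at 4 | -1=-1→3*; -3=-1→1
ply 12, O at 3 | -1=+1→2*; -3=+1→0
ply 13, X at 2 | -1=-1→1*
ply 14, O at 1 | -1=+1→0*
ply 15: 0 is terminal -1 (X); from 14 depth 14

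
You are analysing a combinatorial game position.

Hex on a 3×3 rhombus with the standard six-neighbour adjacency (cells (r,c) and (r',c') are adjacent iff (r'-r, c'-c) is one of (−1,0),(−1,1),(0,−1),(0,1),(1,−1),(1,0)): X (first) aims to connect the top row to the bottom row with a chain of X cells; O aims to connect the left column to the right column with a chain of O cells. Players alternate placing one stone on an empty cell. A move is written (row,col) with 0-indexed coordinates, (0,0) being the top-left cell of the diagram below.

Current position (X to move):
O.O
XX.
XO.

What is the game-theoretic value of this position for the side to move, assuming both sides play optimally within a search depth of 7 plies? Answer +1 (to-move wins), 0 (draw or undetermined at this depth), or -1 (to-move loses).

p1 X@[O.O/XX./XO.]: (0,1)[OXO/XX./XO.]+1* (1,2)[O.O/XXX/XO.]-1 (2,2)[O.O/XX./XOX]-1
p2 O@[OXO/XX./XO.] terminal -1; root [O.O/XX./XO.] d7

value(O.O/XX./XO., X) = +1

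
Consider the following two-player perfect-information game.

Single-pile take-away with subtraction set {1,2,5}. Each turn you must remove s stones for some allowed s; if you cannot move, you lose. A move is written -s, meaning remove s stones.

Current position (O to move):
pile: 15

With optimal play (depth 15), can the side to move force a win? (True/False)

O winning at [15]: False

ply 1, O at 15 | -1=-1→14*; -2=-1→13; -5=-1→10
ply 2, X at 14 | -1=-1→13; -2=+1→12*; -5=+1→9
ply 3, O at 12 | -1=-1→11*; -2=-1→10; -5=-1→7
ply 4, X at 11 | -1=-1→10; -2=+1→9*; -5=+1→6
ply 5, O at 9 | -1=-1→8*; -2=-1→7; -5=-1→4
ply 6, X at 8 | -1=-1→7; -2=+1→6*; -5=+1→3
ply 7, O at 6 | -1=-1→5*; -2=-1→4; -5=-1→1
ply 8, X at 5 | -1=-1→4; -2=+1→3*; -5=+1→0
ply 9, O at 3 | -1=-1→2*; -2=-1→1
ply 10, X at 2 | -1=-1→1; -2=+1→0*
ply 11: 0 is terminal -1 (O); from 15 depth 15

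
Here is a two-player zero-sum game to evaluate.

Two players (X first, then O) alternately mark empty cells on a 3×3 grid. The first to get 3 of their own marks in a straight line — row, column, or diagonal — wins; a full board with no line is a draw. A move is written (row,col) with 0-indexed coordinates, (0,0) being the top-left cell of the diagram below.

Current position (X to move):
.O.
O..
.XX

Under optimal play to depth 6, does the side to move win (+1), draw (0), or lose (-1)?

ply 1, X at .O./O../.XX | (0,0)=+1→XO./O../.XX*; (0,2)=+1→.OX/O../.XX; (1,1)=+1→.O./OX./.XX; (1,2)=+1→.O./O.X/.XX; (2,0)=+1→.O./O../XXX
ply 2, O at XO./O../.XX | (0,2)=-1→XOO/O../.XX*; (1,1)=-1→XO./OO./.XX; (1,2)=-1→XO./O.O/.XX; (2,0)=-1→XO./O../OXX
ply 3, X at XOO/O../.XX | (1,1)=+1→XOO/OX./.XX*; (1,2)=+1→XOO/O.X/.XX; (2,0)=+1→XOO/O../XXX
ply 4: XOO/OX./.XX is terminal -1 (O); from .O./O../.XX depth 6

value(.O./O../.XX, X) = +1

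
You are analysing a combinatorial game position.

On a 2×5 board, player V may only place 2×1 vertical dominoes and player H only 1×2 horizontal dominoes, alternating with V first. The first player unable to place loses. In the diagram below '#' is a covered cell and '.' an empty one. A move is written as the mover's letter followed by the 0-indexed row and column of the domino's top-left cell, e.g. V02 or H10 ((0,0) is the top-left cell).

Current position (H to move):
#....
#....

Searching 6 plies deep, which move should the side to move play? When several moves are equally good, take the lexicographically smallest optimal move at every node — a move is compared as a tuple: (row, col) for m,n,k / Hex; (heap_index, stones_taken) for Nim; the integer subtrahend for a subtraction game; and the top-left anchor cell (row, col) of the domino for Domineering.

H's best at [#..../#....]: H02

p1 H@[#..../#....]: H01[###../#....]-1 H02[#.##./#....]+1* H03[#..##/#....]-1 H11[#..../###..]-1 H12[#..../#.##.]+1 H13[#..../#..##]-1
p2 V@[#.##./#....]: V01[####./##...]-1* V04[#.###/#...#]-1
p3 H@[####./##...]: H12[####./####.]-1 H13[####./##.##]+1*
p4 V@[####./##.##] terminal -1; root [#..../#....] d6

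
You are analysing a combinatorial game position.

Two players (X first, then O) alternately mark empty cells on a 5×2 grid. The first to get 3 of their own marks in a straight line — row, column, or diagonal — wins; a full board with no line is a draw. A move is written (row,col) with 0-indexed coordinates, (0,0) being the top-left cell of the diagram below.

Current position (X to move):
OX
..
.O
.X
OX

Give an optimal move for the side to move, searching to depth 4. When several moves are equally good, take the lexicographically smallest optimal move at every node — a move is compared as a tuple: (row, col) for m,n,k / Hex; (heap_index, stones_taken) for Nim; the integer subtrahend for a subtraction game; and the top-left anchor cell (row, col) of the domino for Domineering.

[OX/../.O/.X/OX] X move#1: (1,0):+0/OX/X./.O/.X/OX*, (1,1):-1/OX/.X/.O/.X/OX, (2,0):+0/OX/../XO/.X/OX, (3,0):+0/OX/../.O/XX/OX
[OX/X./.O/.X/OX] O move#2: (1,1):+0/OX/XO/.O/.X/OX*, (2,0):+0/OX/X./OO/.X/OX, (3,0):+0/OX/X./.O/OX/OX
[OX/XO/.O/.X/OX] X move#3: (2,0):+0/OX/XO/XO/.X/OX*, (3,0):+0/OX/XO/.O/XX/OX
[OX/XO/XO/.X/OX] O move#4: (3,0):+0/OX/XO/XO/OX/OX*
[OX/XO/XO/OX/OX] end (terminal +0, X#5); searched OX/../.O/.X/OX to 4

X's best at [OX/../.O/.X/OX]: (1,0)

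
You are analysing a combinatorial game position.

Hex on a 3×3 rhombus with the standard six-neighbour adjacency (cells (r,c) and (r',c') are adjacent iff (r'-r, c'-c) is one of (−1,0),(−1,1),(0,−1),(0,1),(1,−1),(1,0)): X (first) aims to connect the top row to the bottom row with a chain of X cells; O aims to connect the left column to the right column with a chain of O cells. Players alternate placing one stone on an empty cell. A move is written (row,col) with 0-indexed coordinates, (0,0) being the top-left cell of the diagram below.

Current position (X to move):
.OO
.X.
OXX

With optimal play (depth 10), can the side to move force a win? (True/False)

ply 1, X at .OO/.X./OXX | (0,0)=-1→XOO/.X./OXX*; (1,0)=-1→.OO/XX./OXX; (1,2)=-1→.OO/.XX/OXX
ply 2, O at XOO/.X./OXX | (1,0)=+1→XOO/OX./OXX*; (1,2)=-1→XOO/.XO/OXX
ply 3: XOO/OX./OXX is terminal -1 (X); from .OO/.X./OXX depth 10

X winning at [.OO/.X./OXX]: False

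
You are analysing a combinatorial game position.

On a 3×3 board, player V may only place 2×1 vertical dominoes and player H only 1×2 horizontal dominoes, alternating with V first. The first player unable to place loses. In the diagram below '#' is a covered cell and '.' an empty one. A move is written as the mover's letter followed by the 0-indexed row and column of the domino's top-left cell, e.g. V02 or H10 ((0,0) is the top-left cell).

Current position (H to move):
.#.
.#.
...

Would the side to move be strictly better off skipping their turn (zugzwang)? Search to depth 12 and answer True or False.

p1 H@[.#./.#./...]: H20[.#./.#./##.]-1* H21[.#./.#./.##]-1
p2 V@[.#./.#./##.]: V00[##./##./##.]+1* V02[.##/.##/##.]+1 V12[.#./.##/###]+1
p3 H@[##./##./##.] terminal -1; root [.#./.#./...] d12
if H skipped the turn, V would face:
~ p1 V@[.#./.#./...]: V00[##./##./...]+1* V02[.##/.##/...]+1 V10[.#./##./#..]+1 V12[.#./.##/..#]+1
~ p2 H@[##./##./...]: H20[##./##./##.]-1* H21[##./##./.##]-1
~ p3 V@[##./##./##.]: V02[###/###/##.]+1* V12[##./###/###]+1
~ p4 H@[###/###/##.] terminal -1; root [.#./.#./...] d12
compare (H): move=-1 vs pass=-1

zugzwang(.#./.#./..., H) = False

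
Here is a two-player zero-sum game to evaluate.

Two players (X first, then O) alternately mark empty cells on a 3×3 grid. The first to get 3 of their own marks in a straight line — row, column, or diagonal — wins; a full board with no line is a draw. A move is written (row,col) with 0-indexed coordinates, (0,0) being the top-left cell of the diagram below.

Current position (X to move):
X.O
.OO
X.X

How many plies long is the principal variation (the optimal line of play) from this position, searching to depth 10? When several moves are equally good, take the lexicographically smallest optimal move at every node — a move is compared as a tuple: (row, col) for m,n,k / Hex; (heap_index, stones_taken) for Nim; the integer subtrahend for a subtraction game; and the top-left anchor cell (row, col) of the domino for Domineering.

PV length from [X.O/.OO/X.X]: 1 ply

[X.O/.OO/X.X] X move#1: (0,1):-1/XXO/.OO/X.X, (1,0):+1/X.O/XOO/X.X*, (2,1):+1/X.O/.OO/XXX
[X.O/XOO/X.X] end (terminal -1, O#2); searched X.O/.OO/X.X to 10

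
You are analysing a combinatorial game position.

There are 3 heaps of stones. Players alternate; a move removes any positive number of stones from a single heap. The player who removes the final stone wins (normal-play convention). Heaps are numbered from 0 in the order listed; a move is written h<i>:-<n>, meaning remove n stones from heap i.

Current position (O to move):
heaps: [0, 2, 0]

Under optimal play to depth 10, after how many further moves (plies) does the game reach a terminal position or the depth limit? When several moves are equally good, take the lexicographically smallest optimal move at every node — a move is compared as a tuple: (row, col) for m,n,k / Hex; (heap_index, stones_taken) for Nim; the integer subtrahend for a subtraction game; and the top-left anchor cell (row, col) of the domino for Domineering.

PV length from [(0,2,0)]: 1 ply

ply 1, O at (0,2,0) | h1:-1=-1→(0,1,0); h1:-2=+1→(0,0,0)*
ply 2: (0,0,0) is terminal -1 (X); from (0,2,0) depth 10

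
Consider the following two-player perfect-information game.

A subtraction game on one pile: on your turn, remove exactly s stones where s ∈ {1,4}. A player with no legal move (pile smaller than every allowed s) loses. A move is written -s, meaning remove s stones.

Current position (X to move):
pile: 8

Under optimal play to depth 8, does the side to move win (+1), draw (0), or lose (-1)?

value(8, X) = +1

ply 1, X at 8 | -1=+1→7*; -4=-1→4
ply 2, O at 7 | -1=-1→6*; -4=-1→3
ply 3, X at 6 | -1=+1→5*; -4=+1→2
ply 4, O at 5 | -1=-1→4*; -4=-1→1
ply 5, X at 4 | -1=-1→3; -4=+1→0*
ply 6: 0 is terminal -1 (O); from 8 depth 8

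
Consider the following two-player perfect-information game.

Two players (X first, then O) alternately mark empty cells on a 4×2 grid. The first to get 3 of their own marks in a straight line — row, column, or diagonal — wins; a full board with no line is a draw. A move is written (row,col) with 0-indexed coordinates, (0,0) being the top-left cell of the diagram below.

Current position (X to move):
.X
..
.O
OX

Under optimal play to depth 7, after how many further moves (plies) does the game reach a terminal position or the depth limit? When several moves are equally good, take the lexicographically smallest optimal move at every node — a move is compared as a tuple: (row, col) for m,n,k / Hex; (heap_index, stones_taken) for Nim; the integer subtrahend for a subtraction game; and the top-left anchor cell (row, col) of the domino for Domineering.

PV length from [.X/../.O/OX]: 4 plies

[.X/../.O/OX] X move#1: (0,0):+0/XX/../.O/OX*, (1,0):+0/.X/X./.O/OX, (1,1):+0/.X/.X/.O/OX, (2,0):+0/.X/../XO/OX
[XX/../.O/OX] O move#2: (1,0):+0/XX/O./.O/OX*, (1,1):+0/XX/.O/.O/OX, (2,0):+0/XX/../OO/OX
[XX/O./.O/OX] X move#3: (1,1):-1/XX/OX/.O/OX, (2,0):+0/XX/O./XO/OX*
[XX/O./XO/OX] O move#4: (1,1):+0/XX/OO/XO/OX*
[XX/OO/XO/OX] end (terminal +0, X#5); searched .X/../.O/OX to 7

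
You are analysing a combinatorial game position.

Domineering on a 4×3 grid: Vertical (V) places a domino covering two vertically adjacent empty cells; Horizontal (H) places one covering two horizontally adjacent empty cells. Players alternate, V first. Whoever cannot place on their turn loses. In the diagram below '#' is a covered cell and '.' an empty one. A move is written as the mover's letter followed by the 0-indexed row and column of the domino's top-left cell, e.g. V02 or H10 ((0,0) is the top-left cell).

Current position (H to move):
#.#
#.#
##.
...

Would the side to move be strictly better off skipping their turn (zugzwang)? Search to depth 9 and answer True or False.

[#.#/#.#/##./...] H move#1: H30:-1/#.#/#.#/##./##.*, H31:-1/#.#/#.#/##./.##
[#.#/#.#/##./##.] V move#2: V01:+1/###/###/##./##.*, V22:+1/#.#/#.#/###/###
[###/###/##./##.] end (terminal -1, H#3); searched #.#/#.#/##./... to 9
if H skipped the turn, V would face:
~ [#.#/#.#/##./...] V move#1: V01:-1/###/###/##./..., V22:+1/#.#/#.#/###/..#*
~ [#.#/#.#/###/..#] H move#2: H30:-1/#.#/#.#/###/###*
~ [#.#/#.#/###/###] V move#3: V01:+1/###/###/###/###*
~ [###/###/###/###] end (terminal -1, H#4); searched #.#/#.#/##./... to 9
compare (H): move=-1 vs pass=-1

zugzwang(#.#/#.#/##./..., H) = False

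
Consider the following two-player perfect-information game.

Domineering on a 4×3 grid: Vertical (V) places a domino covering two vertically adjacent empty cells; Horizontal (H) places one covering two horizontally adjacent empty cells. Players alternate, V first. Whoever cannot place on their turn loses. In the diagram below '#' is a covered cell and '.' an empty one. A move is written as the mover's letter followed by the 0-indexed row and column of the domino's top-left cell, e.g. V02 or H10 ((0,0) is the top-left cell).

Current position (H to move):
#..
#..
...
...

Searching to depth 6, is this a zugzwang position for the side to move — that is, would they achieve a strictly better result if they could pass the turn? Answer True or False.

zugzwang(#../#../.../..., H) = False

p1 H@[#../#../.../...]: H01[###/#../.../...]-1* H11[#../###/.../...]-1 H20[#../#../##./...]-1 H21[#../#../.##/...]-1 H30[#../#../.../##.]-1 H31[#../#../.../.##]-1
p2 V@[###/#../.../...]: V11[###/##./.#./...]+1* V12[###/#.#/..#/...]-1 V20[###/#../#../#..]-1 V21[###/#../.#./.#.]+1 V22[###/#../..#/..#]-1
p3 H@[###/##./.#./...]: H30[###/##./.#./##.]-1* H31[###/##./.#./.##]-1
p4 V@[###/##./.#./##.]: V12[###/###/.##/##.]+1* V22[###/##./.##/###]+1
p5 H@[###/###/.##/##.] terminal -1; root [#../#../.../...] d6
suppose H passes — search the same position with V to move:
pass> p1 V@[#../#../.../...]: V01[##./##./.../...]+1* V02[#.#/#.#/.../...]+1 V11[#../##./.#./...]+1 V12[#../#.#/..#/...]-1 V20[#../#../#../#..]+1 V21[#../#../.#./.#.]+1 V22[#../#../..#/..#]+1
pass> p2 H@[##./##./.../...]: H20[##./##./##./...]-1* H21[##./##./.##/...]-1 H30[##./##./.../##.]-1 H31[##./##./.../.##]-1
pass> p3 V@[##./##./##./...]: V02[###/###/##./...]-1 V12[##./###/###/...]-1 V22[##./##./###/..#]+1*
pass> p4 H@[##./##./###/..#]: H30[##./##./###/###]-1*
pass> p5 V@[##./##./###/###]: V02[###/###/###/###]+1*
pass> p6 H@[###/###/###/###] terminal -1; root [#../#../.../...] d6
for H: play -1, pass -1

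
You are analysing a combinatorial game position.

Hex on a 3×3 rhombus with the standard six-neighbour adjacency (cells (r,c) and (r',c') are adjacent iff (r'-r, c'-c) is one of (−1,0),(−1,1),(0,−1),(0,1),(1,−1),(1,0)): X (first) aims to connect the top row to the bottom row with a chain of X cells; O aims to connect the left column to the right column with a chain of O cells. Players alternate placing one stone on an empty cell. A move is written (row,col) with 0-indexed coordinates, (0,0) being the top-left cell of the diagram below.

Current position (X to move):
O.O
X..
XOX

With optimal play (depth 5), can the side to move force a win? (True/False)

p1 X@[O.O/X../XOX]: (0,1)[OXO/X../XOX]+1* (1,1)[O.O/XX./XOX]-1 (1,2)[O.O/X.X/XOX]-1
p2 O@[OXO/X../XOX] terminal -1; root [O.O/X../XOX] d5

X winning at [O.O/X../XOX]: True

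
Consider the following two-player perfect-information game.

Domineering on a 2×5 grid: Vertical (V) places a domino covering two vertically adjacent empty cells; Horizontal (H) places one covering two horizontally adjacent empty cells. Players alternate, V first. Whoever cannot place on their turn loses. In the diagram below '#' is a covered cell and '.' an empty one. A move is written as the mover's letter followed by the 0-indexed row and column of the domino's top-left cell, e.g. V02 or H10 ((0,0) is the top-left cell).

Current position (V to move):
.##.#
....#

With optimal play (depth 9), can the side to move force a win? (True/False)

V winning at [.##.#/....#]: False

p1 V@[.##.#/....#]: V00[###.#/#...#]-1* V03[.####/...##]-1
p2 H@[###.#/#...#]: H11[###.#/###.#]-1 H12[###.#/#.###]+1*
p3 V@[###.#/#.###] terminal -1; root [.##.#/....#] d9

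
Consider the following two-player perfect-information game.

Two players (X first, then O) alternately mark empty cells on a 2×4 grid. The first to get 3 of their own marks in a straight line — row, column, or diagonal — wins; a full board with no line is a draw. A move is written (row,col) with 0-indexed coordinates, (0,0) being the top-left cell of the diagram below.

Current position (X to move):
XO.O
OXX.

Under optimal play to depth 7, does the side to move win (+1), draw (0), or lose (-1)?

value(XO.O/OXX., X) = +1

ply 1, X at XO.O/OXX. | (0,2)=+0→XOXO/OXX.; (1,3)=+1→XO.O/OXXX*
ply 2: XO.O/OXXX is terminal -1 (O); from XO.O/OXX. depth 7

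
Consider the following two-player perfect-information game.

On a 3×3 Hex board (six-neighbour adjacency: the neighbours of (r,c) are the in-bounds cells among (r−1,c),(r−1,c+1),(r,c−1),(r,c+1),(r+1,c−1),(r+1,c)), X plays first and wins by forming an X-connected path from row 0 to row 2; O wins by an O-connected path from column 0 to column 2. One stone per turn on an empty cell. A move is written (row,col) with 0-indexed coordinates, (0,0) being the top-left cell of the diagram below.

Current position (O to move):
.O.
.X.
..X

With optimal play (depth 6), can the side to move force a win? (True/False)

O winning at [.O./.X./..X]: True

ply 1, O at .O./.X./..X | (0,0)=-1→OO./.X./..X; (0,2)=+1→.OO/.X./..X*; (1,0)=-1→.O./OX./..X; (1,2)=-1→.O./.XO/..X; (2,0)=-1→.O./.X./O.X; (2,1)=-1→.O./.X./.OX
ply 2, X at .OO/.X./..X | (0,0)=-1→XOO/.X./..X*; (1,0)=-1→.OO/XX./..X; (1,2)=-1→.OO/.XX/..X; (2,0)=-1→.OO/.X./X.X; (2,1)=-1→.OO/.X./.XX
ply 3, O at XOO/.X./..X | (1,0)=+1→XOO/OX./..X*; (1,2)=-1→XOO/.XO/..X; (2,0)=-1→XOO/.X./O.X; (2,1)=-1→XOO/.X./.OX
ply 4: XOO/OX./..X is terminal -1 (X); from .O./.X./..X depth 6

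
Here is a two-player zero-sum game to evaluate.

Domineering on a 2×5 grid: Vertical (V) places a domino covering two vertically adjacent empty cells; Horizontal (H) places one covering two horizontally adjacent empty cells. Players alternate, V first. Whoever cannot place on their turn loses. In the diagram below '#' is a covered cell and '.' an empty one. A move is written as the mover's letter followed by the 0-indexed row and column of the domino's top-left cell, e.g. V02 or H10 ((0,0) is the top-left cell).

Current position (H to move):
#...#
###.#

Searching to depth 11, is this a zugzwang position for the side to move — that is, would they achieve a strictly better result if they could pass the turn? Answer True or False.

ply 1, H at #...#/###.# | H01=-1→###.#/###.#; H02=+1→#.###/###.#*
ply 2: #.###/###.# is terminal -1 (V); from #...#/###.# depth 11
if H skipped the turn, V would face:
~ ply 1, V at #...#/###.# | V03=-1→#..##/#####*
~ ply 2, H at #..##/##### | H01=+1→#####/#####*
~ ply 3: #####/##### is terminal -1 (V); from #...#/###.# depth 11
compare (H): move=+1 vs pass=+1

zugzwang(#...#/###.#, H) = False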